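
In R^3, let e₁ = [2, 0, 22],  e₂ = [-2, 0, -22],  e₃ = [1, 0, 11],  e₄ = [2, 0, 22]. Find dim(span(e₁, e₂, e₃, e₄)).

dim = 1

Put the 3×4 matrix [e₁|e₂|e₃|e₄] into echelon form.
There is 1 pivot column, so rank = 1.
(With 4 elements in a 3-dimensional space the rank is at most 3.)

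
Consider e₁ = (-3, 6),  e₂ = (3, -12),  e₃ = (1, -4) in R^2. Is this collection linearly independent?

linearly dependent

There are 3 vectors in a 2-dimensional space, so they cannot be linearly independent.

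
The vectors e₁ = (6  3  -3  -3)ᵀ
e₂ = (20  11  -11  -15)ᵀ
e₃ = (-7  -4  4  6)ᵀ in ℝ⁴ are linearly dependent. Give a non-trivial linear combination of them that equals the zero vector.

e₁ - e₂ - 2e₃ = 0

Solve the homogeneous system with e₁, e₂, e₃ as columns by row-reducing the coefficient matrix.
A generator of the null space is (1, -1, -2).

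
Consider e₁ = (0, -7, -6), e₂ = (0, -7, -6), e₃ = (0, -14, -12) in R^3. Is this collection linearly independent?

linearly dependent

Two of the vectors are equal, giving an immediate dependence.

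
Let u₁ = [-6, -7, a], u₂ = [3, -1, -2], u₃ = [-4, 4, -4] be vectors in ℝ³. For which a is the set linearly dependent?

The set is linearly dependent precisely when det[u₁; u₂; u₃] = 0.
Cofactor expansion gives det = 8*a - 212.
This vanishes exactly when a = 53/2.

a = 53/2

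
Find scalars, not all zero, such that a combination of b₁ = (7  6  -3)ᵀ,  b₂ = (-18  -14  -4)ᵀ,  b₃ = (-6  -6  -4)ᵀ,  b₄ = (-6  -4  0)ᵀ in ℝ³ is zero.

b₂ - b₃ - 2b₄ = 0

Solve the homogeneous system with b₁, b₂, b₃, b₄ as columns by row-reducing the coefficient matrix.
The free variable yields coefficients (0, 1, -1, -2) (any nonzero multiple also works).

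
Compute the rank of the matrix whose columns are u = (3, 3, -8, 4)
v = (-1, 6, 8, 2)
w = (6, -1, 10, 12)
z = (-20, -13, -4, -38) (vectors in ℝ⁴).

Put the 4×4 matrix [u|v|w|z] into echelon form.
Exactly 3 pivots survive; hence the rank is 3.

3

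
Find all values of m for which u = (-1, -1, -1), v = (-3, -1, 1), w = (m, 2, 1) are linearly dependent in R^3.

Dependence holds iff the 3×3 matrix [u v w] is singular.
Expanding, det = 6 - 2*m.
Setting this to zero gives m = 3.

m = 3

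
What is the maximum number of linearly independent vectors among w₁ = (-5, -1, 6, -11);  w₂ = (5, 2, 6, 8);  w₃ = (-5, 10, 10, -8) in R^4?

3

Form the matrix with w₁, w₂, w₃ as columns and reduce.
Exactly 3 pivots survive; hence the rank is 3.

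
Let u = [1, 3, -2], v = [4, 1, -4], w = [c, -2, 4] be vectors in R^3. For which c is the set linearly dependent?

c = -18/5

The vectors are dependent exactly when the determinant of the matrix with rows u, v, w vanishes.
The determinant works out to -10*c - 36.
This vanishes exactly when c = -18/5.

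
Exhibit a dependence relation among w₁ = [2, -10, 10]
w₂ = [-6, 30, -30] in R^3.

3w₁ + w₂ = 0

Row-reduce the matrix with w₁, w₂ as columns; the null space gives the coefficients.
The free variable yields coefficients (3, 1) (any nonzero multiple also works).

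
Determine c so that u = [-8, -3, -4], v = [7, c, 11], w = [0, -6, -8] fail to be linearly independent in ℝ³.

The vectors are dependent exactly when the determinant of the matrix with rows u, v, w vanishes.
The determinant works out to 64*c - 528.
Setting this to zero gives c = 33/4.

c = 33/4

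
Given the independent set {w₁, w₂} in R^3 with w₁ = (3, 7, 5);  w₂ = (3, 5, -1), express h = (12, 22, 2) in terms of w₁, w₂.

Write h = α₁w₁ + α₂w₂ and equate components.
The system has the unique solution (α₁, α₂) = (1, 3).

h = w₁ + 3w₂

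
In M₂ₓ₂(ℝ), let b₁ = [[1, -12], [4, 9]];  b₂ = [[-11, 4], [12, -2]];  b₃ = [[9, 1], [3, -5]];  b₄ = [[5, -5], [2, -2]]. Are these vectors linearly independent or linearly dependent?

Write each element as a coordinate vector in ℝ⁴ using {E₁₁, E₁₂, E₂₁, E₂₂}.
Place the vectors as rows of a 4×4 matrix and reduce to echelon form.
The reduction yields 4 nonzero rows, so the rank is 4.
Since rank = 4 (the number of vectors), the set is linearly independent.

linearly independent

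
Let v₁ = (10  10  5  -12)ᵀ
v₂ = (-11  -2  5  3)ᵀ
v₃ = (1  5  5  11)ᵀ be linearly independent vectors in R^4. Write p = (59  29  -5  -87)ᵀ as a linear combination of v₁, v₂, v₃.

p = 4v₁ - 2v₂ - 3v₃

Solve the system with v₁, v₂, v₃ as columns and p as the right-hand side.
The system has the unique solution (c₁, c₂, c₃) = (4, -2, -3).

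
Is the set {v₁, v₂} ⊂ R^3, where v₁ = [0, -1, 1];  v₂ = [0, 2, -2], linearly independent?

linearly dependent

Row-reduce the matrix whose columns are v₁, v₂.
The reduction yields 1 nonzero row, so the rank is 1.
Since rank 1 < 2, the set is linearly dependent.
Indeed 2v₁ + v₂ = 0.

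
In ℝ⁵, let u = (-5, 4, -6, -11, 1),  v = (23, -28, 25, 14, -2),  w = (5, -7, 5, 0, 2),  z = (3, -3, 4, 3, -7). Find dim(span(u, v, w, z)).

Row-reduce the 4×5 matrix with these as rows.
Exactly 3 pivots survive; hence the rank is 3.

dim = 3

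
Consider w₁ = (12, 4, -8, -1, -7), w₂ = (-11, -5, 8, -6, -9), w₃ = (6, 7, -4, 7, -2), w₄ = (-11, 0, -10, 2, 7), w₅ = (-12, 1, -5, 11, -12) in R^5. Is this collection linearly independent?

Form the 5×5 matrix with these as columns; its determinant is -197291.
A nonzero determinant means the columns are linearly independent.

linearly independent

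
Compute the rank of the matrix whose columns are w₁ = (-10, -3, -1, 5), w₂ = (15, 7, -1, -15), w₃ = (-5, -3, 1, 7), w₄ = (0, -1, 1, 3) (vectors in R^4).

rank 2

Apply Gaussian elimination to the matrix whose rows are w₁, w₂, w₃, w₄.
Reduction leaves 2 leading entries, giving rank 2.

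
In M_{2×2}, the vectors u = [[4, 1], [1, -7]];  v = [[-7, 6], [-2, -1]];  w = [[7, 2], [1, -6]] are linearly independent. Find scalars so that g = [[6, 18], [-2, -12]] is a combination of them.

Work in coordinates with respect to the standard basis {E₁₁, E₁₂, E₂₁, E₂₂}.
Set up the augmented matrix [u | v | w | g] and row-reduce.
The system has the unique solution (c₁, c₂, c₃) = (-2, 2, 4).

g = -2u + 2v + 4w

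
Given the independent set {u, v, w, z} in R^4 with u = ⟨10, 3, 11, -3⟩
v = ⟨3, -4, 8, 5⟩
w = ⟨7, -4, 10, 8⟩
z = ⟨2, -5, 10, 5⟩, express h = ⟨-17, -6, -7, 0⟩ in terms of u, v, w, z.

h = -u - 2v - w + 3z

Solve the system with u, v, w, z as columns and h as the right-hand side.
The system has the unique solution (a₁, …, a₄) = (-1, -2, -1, 3).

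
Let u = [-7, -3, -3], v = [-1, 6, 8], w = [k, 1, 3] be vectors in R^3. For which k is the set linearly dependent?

The set is linearly dependent precisely when det[u; v; w] = 0.
The determinant works out to -6*k - 76.
Solving -6*k - 76 = 0 yields k = -38/3.

k = -38/3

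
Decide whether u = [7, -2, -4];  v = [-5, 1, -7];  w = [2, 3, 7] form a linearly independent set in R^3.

Place the vectors as rows of a 3×3 matrix and reduce to echelon form.
The reduction yields 3 nonzero rows, so the rank is 3.
Since rank = 3 (the number of vectors), the set is linearly independent.

linearly independent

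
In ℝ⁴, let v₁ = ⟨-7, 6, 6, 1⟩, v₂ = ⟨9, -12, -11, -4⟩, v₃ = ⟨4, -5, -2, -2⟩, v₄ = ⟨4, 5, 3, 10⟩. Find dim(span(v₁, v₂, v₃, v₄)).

Put the 4×4 matrix [v₁|v₂|v₃|v₄] into echelon form.
The echelon form has 4 nonzero rows, so the rank is 4.

4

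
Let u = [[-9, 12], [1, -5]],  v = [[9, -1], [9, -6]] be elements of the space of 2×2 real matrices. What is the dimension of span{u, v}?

dim = 2

Represent each element by its coordinate vector in ℝ⁴.
Form the matrix with u, v as columns and reduce.
Exactly 2 pivots survive; hence the rank is 2.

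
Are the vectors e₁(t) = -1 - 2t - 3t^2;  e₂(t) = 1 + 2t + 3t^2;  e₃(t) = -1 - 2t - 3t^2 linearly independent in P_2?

Take coordinates with respect to the standard basis {1, t, t^2}.
Row-reduce the matrix whose columns are e₁, e₂, e₃.
The reduction yields 1 nonzero row, so the rank is 1.
Since rank 1 < 3, the set is linearly dependent.
Indeed e₁ + e₂ = 0.

linearly dependent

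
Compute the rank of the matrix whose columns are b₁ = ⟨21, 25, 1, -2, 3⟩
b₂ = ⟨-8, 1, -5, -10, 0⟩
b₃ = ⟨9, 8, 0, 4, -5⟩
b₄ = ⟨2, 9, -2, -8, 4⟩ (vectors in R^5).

rank 3

Row-reduce the 4×5 matrix with these as rows.
The echelon form has 3 nonzero rows, so the rank is 3.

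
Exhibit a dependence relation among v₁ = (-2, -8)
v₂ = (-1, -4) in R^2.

v₁ - 2v₂ = 0

Set up α₁v₁ + α₂v₂ = 0 and solve the homogeneous system.
One solution (up to scaling) is (1, -2).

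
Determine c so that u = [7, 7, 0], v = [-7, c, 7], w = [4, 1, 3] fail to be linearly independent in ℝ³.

c = -14

The set is linearly dependent precisely when det[u; v; w] = 0.
Cofactor expansion gives det = 21*c + 294.
Solving 21*c + 294 = 0 yields c = -14.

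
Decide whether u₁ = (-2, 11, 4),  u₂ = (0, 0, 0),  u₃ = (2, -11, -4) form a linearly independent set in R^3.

One of the vectors is the zero vector, so the set is linearly dependent.

linearly dependent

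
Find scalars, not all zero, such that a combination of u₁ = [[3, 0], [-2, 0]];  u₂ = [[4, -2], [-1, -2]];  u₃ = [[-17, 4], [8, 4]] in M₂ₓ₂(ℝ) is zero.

3u₁ + 2u₂ + u₃ = 0

Pass to coordinate vectors relative to the basis {E₁₁, E₁₂, E₂₁, E₂₂}.
Row-reduce the matrix with u₁, u₂, u₃ as columns; the null space gives the coefficients.
The free variable yields coefficients (3, 2, 1) (any nonzero multiple also works).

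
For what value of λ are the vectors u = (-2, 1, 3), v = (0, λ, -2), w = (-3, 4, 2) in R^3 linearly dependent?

Place the vectors as rows of a 3×3 matrix; dependence ⇔ determinant zero.
Expanding, det = 5*λ - 10.
Setting this to zero gives λ = 2.

λ = 2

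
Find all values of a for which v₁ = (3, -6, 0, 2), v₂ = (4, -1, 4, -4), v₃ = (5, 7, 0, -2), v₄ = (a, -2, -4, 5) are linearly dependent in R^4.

a = -5/2

Dependence holds iff the 4×4 matrix [v₁ v₂ v₃ v₄] is singular.
The determinant works out to 8*a + 20.
This vanishes exactly when a = -5/2.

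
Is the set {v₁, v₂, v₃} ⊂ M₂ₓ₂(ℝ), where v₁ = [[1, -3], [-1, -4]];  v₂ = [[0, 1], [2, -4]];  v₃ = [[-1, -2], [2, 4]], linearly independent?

Write each element as a coordinate vector in ℝ⁴ using {E₁₁, E₁₂, E₂₁, E₂₂}.
Place the vectors as rows of a 3×4 matrix and reduce to echelon form.
The reduction yields 3 nonzero rows, so the rank is 3.
Since rank = 3 (the number of vectors), the set is linearly independent.

linearly independent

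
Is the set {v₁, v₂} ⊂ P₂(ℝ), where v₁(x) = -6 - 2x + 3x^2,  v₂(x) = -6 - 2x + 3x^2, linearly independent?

linearly dependent

Take coordinates with respect to the standard basis {1, x, x^2}.
Two of the vectors are equal, giving an immediate dependence.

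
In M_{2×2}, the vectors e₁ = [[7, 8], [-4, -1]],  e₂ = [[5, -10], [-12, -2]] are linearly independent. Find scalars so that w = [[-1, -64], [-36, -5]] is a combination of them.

Take coordinate vectors relative to {E₁₁, E₁₂, E₂₁, E₂₂}.
Set up the augmented matrix [e₁ | e₂ | w] and row-reduce.
Row-reducing the augmented matrix gives the unique coefficients (α₁, α₂) = (-3, 4).

w = -3e₁ + 4e₂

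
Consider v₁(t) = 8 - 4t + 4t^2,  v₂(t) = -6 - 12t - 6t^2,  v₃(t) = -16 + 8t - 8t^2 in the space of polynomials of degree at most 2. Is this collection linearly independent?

Take coordinates with respect to the standard basis {1, t, t^2}.
Place the vectors as rows of a 3×3 matrix and reduce to echelon form.
The reduction yields 2 nonzero rows, so the rank is 2.
Since rank 2 < 3, the set is linearly dependent.
Indeed 2v₁ + v₃ = 0.

linearly dependent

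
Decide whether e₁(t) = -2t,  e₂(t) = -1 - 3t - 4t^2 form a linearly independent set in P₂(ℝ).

Take coordinates with respect to the standard basis {1, t, t^2}.
Place the vectors as rows of a 2×3 matrix and reduce to echelon form.
The reduction yields 2 nonzero rows, so the rank is 2.
Since rank = 2 (the number of vectors), the set is linearly independent.

linearly independent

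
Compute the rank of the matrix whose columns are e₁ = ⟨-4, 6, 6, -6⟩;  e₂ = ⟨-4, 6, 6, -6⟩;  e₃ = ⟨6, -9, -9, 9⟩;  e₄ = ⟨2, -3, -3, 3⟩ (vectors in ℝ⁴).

1

Row-reduce the 4×4 matrix with these as rows.
There is 1 pivot column, so rank = 1.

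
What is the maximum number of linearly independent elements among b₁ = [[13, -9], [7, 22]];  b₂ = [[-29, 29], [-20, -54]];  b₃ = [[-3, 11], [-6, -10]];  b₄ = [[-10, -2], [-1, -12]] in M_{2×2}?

2

Represent each element by its coordinate vector in ℝ⁴.
Row-reduce the 4×4 matrix with these as rows.
Exactly 2 pivots survive; hence the rank is 2.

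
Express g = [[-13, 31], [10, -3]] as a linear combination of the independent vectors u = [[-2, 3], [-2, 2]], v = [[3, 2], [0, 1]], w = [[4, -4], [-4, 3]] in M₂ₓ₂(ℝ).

g = 3u + 3v - 4w

Take coordinate vectors relative to {E₁₁, E₁₂, E₂₁, E₂₂}.
Solve the system with u, v, w as columns and g as the right-hand side.
Back-substitution yields (α₁, α₂, α₃) = (3, 3, -4).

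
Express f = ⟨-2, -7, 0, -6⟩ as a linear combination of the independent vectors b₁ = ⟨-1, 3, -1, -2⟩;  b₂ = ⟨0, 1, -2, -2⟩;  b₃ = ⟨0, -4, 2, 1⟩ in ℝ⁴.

Write f = a₁b₁ + … + a₃b₃ and equate components.
Back-substitution yields (a₁, a₂, a₃) = (2, 3, 4).

f = 2b₁ + 3b₂ + 4b₃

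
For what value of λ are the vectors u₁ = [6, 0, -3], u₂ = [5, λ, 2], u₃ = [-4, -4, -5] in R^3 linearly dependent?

Place the vectors as rows of a 3×3 matrix; dependence ⇔ determinant zero.
Cofactor expansion gives det = 108 - 42*λ.
This vanishes exactly when λ = 18/7.

λ = 18/7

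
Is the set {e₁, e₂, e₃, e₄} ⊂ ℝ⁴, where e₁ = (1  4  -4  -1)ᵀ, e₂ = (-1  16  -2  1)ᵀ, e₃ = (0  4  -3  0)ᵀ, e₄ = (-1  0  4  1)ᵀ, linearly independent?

Row-reduce the matrix whose columns are e₁, e₂, e₃, e₄.
The reduction yields 3 nonzero rows, so the rank is 3.
Since rank 3 < 4, the set is linearly dependent.
Indeed 2e₁ - e₂ + 2e₃ + 3e₄ = 0.

linearly dependent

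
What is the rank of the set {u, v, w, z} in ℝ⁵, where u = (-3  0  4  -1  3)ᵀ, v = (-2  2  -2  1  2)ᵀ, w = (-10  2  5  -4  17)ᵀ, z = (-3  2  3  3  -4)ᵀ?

3

Put the 5×4 matrix [u|v|w|z] into echelon form.
The echelon form has 3 nonzero rows, so the rank is 3.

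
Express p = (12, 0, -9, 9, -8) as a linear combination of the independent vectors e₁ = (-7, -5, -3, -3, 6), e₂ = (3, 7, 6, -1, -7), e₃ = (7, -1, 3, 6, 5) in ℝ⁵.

Solve the system with e₁, e₂, e₃ as columns and p as the right-hand side.
The system has the unique solution (α₁, α₂, α₃) = (-4, -3, -1).

p = -4e₁ - 3e₂ - e₃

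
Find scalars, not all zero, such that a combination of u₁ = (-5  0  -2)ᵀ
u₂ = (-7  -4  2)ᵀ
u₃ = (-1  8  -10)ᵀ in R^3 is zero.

Solve the homogeneous system with u₁, u₂, u₃ as columns by row-reducing the coefficient matrix.
One solution (up to scaling) is (3, -2, -1).

3u₁ - 2u₂ - u₃ = 0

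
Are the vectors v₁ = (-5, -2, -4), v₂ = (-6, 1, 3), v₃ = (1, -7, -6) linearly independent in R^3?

Form the 3×3 matrix with these as columns; its determinant is -173.
A nonzero determinant means the columns are linearly independent.

linearly independent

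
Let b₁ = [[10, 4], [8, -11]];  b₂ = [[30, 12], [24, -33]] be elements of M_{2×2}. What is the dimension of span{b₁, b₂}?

Represent each element by its coordinate vector in ℝ⁴.
Form the matrix with b₁, b₂ as columns and reduce.
Reduction leaves 1 leading entry, giving rank 1.

1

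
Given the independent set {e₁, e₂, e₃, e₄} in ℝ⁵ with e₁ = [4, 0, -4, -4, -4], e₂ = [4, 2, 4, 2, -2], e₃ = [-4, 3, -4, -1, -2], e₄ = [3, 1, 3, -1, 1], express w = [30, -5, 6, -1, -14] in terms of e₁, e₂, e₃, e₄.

Since e₁, e₂, e₃, e₄ are independent, the coefficients expressing w are uniquely determined by a linear system.
The system has the unique solution (c₁, …, c₄) = (3, 3, -3, -2).

w = 3e₁ + 3e₂ - 3e₃ - 2e₄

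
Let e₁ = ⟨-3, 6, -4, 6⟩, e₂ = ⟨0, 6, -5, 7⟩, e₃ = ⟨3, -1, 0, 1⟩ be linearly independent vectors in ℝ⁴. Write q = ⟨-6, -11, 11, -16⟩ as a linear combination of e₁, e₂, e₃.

Write q = c₁e₁ + … + c₃e₃ and equate components.
Row-reducing the augmented matrix gives the unique coefficients (c₁, c₂, c₃) = (1, -3, -1).

q = e₁ - 3e₂ - e₃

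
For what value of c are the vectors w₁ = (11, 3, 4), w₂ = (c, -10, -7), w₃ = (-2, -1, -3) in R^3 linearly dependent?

The set is linearly dependent precisely when det[w₁; w₂; w₃] = 0.
The determinant works out to 5*c + 215.
This vanishes exactly when c = -43.

c = -43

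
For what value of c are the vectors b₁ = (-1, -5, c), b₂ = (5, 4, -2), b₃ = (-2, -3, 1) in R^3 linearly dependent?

c = 1

The set is linearly dependent precisely when det[b₁; b₂; b₃] = 0.
Cofactor expansion gives det = 7 - 7*c.
This vanishes exactly when c = 1.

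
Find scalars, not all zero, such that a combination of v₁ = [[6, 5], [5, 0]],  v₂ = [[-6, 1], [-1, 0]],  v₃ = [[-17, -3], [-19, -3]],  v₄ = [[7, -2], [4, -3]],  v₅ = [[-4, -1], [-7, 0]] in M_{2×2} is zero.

2v₂ - v₃ + v₄ + 3v₅ = 0

Pass to coordinate vectors relative to the basis {E₁₁, E₁₂, E₂₁, E₂₂}.
Set up α₁v₁ + … + α₅v₅ = 0 and solve the homogeneous system.
A generator of the null space is (0, 2, -1, 1, 3).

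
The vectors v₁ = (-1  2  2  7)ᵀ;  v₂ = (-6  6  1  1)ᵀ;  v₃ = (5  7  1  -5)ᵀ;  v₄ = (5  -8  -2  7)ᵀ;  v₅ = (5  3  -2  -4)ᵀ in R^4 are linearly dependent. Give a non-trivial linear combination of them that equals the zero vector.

v₁ - v₂ - v₃ - v₄ + v₅ = 0

Write the vectors as columns of a matrix and find a nonzero vector in its null space.
One solution (up to scaling) is (1, -1, -1, -1, 1).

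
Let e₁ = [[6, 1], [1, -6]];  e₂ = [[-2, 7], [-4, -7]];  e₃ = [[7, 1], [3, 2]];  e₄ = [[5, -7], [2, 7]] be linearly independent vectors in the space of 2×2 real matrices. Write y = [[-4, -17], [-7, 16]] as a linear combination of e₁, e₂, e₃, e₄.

Take coordinate vectors relative to {E₁₁, E₁₂, E₂₁, E₂₂}.
Set up the augmented matrix [e₁ | e₂ | e₃ | e₄ | y] and row-reduce.
Row-reducing the augmented matrix gives the unique coefficients (c₁, …, c₄) = (-1, 2, -2, 4).

y = -e₁ + 2e₂ - 2e₃ + 4e₄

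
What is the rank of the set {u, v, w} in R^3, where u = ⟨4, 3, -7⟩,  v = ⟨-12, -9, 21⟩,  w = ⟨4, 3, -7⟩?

Put the 3×3 matrix [u|v|w] into echelon form.
The echelon form has 1 nonzero row, so the rank is 1.

1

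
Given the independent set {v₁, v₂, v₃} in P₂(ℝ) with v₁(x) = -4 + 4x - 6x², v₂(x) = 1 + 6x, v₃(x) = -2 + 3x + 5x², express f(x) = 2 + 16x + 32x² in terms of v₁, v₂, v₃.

f = -2v₁ + 2v₂ + 4v₃

Take coordinate vectors relative to {1, x, x²}.
Write f = c₁v₁ + … + c₃v₃ and equate components.
The system has the unique solution (c₁, c₂, c₃) = (-2, 2, 4).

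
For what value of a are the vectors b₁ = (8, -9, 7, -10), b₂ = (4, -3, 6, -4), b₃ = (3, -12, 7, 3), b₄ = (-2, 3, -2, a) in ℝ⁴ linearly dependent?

The set is linearly dependent precisely when det[b₁; b₂; b₃; b₄] = 0.
Expanding, det = 225*a - 450.
Solving 225*a - 450 = 0 yields a = 2.

a = 2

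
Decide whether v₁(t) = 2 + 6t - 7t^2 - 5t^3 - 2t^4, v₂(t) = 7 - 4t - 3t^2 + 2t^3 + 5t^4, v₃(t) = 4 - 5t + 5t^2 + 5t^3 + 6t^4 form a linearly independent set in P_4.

linearly independent

Write each element as a coordinate vector in ℝ⁵ using {1, t, …, t^4}.
Place the vectors as rows of a 3×5 matrix and reduce to echelon form.
The reduction yields 3 nonzero rows, so the rank is 3.
Since rank = 3 (the number of vectors), the set is linearly independent.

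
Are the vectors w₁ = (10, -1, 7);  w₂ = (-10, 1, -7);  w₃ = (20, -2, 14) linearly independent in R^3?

The matrix [w₁|w₂|w₃] has determinant 0.
A zero determinant means the columns are linearly dependent.

linearly dependent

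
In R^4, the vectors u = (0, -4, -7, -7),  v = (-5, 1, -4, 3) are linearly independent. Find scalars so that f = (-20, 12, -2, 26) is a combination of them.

f = -2u + 4v

Write f = α₁u + α₂v and equate components.
The system has the unique solution (α₁, α₂) = (-2, 4).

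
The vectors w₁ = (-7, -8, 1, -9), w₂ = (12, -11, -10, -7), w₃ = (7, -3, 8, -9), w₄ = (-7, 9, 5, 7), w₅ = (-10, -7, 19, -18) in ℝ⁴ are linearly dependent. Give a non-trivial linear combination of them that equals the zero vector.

w₁ - 2w₂ + w₃ - 2w₄ - w₅ = 0

Solve the homogeneous system with w₁, w₂, w₃, w₄, w₅ as columns by row-reducing the coefficient matrix.
The free variable yields coefficients (1, -2, 1, -2, -1) (any nonzero multiple also works).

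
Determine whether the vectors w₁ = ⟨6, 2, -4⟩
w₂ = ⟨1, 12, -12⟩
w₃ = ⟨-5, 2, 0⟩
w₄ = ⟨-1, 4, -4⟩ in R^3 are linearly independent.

linearly dependent

There are 4 vectors in a 3-dimensional space, so they cannot be linearly independent.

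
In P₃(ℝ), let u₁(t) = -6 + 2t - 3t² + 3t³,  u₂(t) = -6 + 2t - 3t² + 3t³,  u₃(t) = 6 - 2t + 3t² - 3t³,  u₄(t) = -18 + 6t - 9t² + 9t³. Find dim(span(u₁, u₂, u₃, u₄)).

Pass to coordinate vectors with respect to the basis {1, t, …, t³}.
Form the matrix with u₁, u₂, u₃, u₄ as columns and reduce.
Exactly 1 pivot survives; hence the rank is 1.

dim = 1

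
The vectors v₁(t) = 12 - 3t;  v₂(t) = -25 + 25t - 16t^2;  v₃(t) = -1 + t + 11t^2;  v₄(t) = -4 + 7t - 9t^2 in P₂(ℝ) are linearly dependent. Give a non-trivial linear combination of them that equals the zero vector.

v₁ + v₂ - v₃ - 3v₄ = 0

Pass to coordinate vectors relative to the basis {1, t, t^2}.
Solve the homogeneous system with v₁, v₂, v₃, v₄ as columns by row-reducing the coefficient matrix.
The free variable yields coefficients (1, 1, -1, -3) (any nonzero multiple also works).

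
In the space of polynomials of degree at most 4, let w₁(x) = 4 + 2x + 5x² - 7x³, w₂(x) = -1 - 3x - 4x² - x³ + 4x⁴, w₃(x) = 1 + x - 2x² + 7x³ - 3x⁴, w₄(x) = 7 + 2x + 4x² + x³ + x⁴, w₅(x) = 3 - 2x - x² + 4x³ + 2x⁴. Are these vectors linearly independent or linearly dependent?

linearly independent

Write each element as a coordinate vector in ℝ⁵ using {1, x, …, x⁴}.
Row-reduce the matrix whose columns are w₁, w₂, w₃, w₄, w₅.
The reduction yields 5 nonzero rows, so the rank is 5.
Since rank = 5 (the number of vectors), the set is linearly independent.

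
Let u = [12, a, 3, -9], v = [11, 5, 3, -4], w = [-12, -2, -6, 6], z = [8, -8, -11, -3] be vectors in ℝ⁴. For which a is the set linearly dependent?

a = -56/5

Place the vectors as rows of a 4×4 matrix; dependence ⇔ determinant zero.
The determinant works out to -240*a - 2688.
Setting this to zero gives a = -56/5.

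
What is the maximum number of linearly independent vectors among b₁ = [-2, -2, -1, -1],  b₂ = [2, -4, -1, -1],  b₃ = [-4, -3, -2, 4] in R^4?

3

Form the matrix with b₁, b₂, b₃ as columns and reduce.
Exactly 3 pivots survive; hence the rank is 3.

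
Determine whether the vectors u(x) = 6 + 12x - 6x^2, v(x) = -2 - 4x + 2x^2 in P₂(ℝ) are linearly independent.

linearly dependent

Take coordinates with respect to the standard basis {1, x, x^2}.
Row-reduce the matrix whose columns are u, v.
The reduction yields 1 nonzero row, so the rank is 1.
Since rank 1 < 2, the set is linearly dependent.
Indeed u + 3v = 0.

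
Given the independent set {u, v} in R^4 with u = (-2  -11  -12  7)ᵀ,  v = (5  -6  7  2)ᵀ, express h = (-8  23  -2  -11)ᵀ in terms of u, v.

h = -u - 2v

Since u, v are independent, the coefficients expressing h are uniquely determined by a linear system.
The system has the unique solution (a₁, a₂) = (-1, -2).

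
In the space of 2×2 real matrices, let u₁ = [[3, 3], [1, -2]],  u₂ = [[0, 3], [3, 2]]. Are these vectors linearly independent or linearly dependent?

linearly independent

Write each element as a coordinate vector in ℝ⁴ using {E₁₁, E₁₂, E₂₁, E₂₂}.
Place the vectors as rows of a 2×4 matrix and reduce to echelon form.
The reduction yields 2 nonzero rows, so the rank is 2.
Since rank = 2 (the number of vectors), the set is linearly independent.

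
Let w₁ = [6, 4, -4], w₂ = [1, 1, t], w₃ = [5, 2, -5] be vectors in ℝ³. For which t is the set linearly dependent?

t = -1/4

Dependence holds iff the 3×3 matrix [w₁ w₂ w₃] is singular.
Expanding, det = 8*t + 2.
Solving 8*t + 2 = 0 yields t = -1/4.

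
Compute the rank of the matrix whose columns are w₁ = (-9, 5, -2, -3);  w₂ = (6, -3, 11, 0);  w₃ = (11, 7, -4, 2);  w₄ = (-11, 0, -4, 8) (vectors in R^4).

Apply Gaussian elimination to the matrix whose rows are w₁, w₂, w₃, w₄.
There are 4 pivot columns, so rank = 4.

4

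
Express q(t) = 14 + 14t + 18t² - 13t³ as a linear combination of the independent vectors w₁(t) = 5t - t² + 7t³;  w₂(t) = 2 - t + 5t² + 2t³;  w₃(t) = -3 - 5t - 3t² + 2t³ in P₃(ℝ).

Work in coordinates with respect to the standard basis {1, t, …, t³}.
Solve the system with w₁, w₂, w₃ as columns and q as the right-hand side.
The system has the unique solution (α₁, α₂, α₃) = (-1, 1, -4).

q = -w₁ + w₂ - 4w₃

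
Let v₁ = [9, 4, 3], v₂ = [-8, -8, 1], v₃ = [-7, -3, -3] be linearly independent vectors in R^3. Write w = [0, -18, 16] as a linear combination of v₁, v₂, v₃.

Write w = c₁v₁ + … + c₃v₃ and equate components.
The system has the unique solution (c₁, c₂, c₃) = (2, 4, -2).

w = 2v₁ + 4v₂ - 2v₃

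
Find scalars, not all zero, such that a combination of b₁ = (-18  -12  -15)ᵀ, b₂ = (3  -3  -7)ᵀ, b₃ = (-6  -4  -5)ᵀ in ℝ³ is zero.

b₁ - 3b₃ = 0

Row-reduce the matrix with b₁, b₂, b₃ as columns; the null space gives the coefficients.
The free variable yields coefficients (1, 0, -3) (any nonzero multiple also works).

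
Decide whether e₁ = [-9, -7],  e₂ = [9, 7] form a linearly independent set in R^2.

Form the 2×2 matrix with these as columns; its determinant is 0.
A zero determinant means the columns are linearly dependent.

linearly dependent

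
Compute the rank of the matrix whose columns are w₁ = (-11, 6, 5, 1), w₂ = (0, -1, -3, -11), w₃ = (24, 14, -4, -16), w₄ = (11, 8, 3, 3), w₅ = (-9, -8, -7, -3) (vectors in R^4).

4

Row-reduce the 5×4 matrix with these as rows.
The echelon form has 4 nonzero rows, so the rank is 4.
(With 5 elements in a 4-dimensional space the rank is at most 4.)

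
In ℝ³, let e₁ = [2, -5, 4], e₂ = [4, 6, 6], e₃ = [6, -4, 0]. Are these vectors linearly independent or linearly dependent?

linearly independent

Place the vectors as rows of a 3×3 matrix and reduce to echelon form.
The reduction yields 3 nonzero rows, so the rank is 3.
Since rank = 3 (the number of vectors), the set is linearly independent.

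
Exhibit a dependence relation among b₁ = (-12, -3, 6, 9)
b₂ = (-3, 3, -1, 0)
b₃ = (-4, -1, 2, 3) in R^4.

b₁ - 3b₃ = 0

Set up α₁b₁ + … + α₃b₃ = 0 and solve the homogeneous system.
The free variable yields coefficients (1, 0, -3) (any nonzero multiple also works).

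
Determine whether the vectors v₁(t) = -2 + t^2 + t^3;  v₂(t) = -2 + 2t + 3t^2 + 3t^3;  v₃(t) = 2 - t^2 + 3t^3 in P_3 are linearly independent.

Take coordinates with respect to the standard basis {1, t, …, t^3}.
Row-reduce the matrix whose columns are v₁, v₂, v₃.
The reduction yields 3 nonzero rows, so the rank is 3.
Since rank = 3 (the number of vectors), the set is linearly independent.

linearly independent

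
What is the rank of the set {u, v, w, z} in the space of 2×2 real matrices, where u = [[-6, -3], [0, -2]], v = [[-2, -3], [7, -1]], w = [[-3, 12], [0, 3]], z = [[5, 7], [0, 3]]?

rank 3

Pass to coordinate vectors with respect to the basis {E₁₁, E₁₂, E₂₁, E₂₂}.
Put the 4×4 matrix [u|v|w|z] into echelon form.
Exactly 3 pivots survive; hence the rank is 3.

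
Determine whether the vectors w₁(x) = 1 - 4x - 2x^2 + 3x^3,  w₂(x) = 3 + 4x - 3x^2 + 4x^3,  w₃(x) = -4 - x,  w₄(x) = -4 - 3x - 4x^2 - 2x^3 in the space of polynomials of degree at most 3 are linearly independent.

Take coordinates with respect to the standard basis {1, x, …, x^3}.
Row-reduce the matrix whose columns are w₁, w₂, w₃, w₄.
The reduction yields 4 nonzero rows, so the rank is 4.
Since rank = 4 (the number of vectors), the set is linearly independent.

linearly independent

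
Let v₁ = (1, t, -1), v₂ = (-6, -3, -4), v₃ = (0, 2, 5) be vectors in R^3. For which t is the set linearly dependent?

t = -1/6

Place the vectors as rows of a 3×3 matrix; dependence ⇔ determinant zero.
Cofactor expansion gives det = 30*t + 5.
Setting this to zero gives t = -1/6.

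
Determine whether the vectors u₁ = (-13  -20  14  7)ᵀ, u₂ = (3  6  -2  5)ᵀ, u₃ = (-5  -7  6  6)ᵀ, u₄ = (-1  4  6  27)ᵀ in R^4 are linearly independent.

Row-reduce the matrix whose columns are u₁, u₂, u₃, u₄.
The reduction yields 2 nonzero rows, so the rank is 2.
Since rank 2 < 4, the set is linearly dependent.
Indeed u₁ + u₂ - 2u₃ = 0.

linearly dependent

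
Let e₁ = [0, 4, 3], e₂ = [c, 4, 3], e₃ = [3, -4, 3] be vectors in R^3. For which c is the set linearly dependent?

The vectors are dependent exactly when the determinant of the matrix with rows e₁, e₂, e₃ vanishes.
Expanding, det = -24*c.
This vanishes exactly when c = 0.

c = 0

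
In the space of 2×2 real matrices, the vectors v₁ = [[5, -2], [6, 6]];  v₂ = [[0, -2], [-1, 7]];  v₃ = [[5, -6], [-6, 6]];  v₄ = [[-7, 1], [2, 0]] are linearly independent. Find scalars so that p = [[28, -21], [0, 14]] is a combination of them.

Take coordinate vectors relative to {E₁₁, E₁₂, E₂₁, E₂₂}.
Set up the augmented matrix [v₁ | v₂ | v₃ | v₄ | p] and row-reduce.
Back-substitution yields (a₁, …, a₄) = (3, -4, 4, 1).

p = 3v₁ - 4v₂ + 4v₃ + v₄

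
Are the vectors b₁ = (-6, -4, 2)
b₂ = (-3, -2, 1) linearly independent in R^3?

linearly dependent

Place the vectors as rows of a 2×3 matrix and reduce to echelon form.
The reduction yields 1 nonzero row, so the rank is 1.
Since rank 1 < 2, the set is linearly dependent.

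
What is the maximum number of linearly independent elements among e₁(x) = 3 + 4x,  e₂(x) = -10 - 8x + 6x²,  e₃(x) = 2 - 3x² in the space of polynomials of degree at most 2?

2

Use coordinates relative to {1, x, x²}.
Row-reduce the 3×3 matrix with these as rows.
The echelon form has 2 nonzero rows, so the rank is 2.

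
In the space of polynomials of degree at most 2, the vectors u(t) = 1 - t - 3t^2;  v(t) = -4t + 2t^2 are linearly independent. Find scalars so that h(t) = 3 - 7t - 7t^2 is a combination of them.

Work in coordinates with respect to the standard basis {1, t, t^2}.
Solve the system with u, v as columns and h as the right-hand side.
Back-substitution yields (c₁, c₂) = (3, 1).

h = 3u + v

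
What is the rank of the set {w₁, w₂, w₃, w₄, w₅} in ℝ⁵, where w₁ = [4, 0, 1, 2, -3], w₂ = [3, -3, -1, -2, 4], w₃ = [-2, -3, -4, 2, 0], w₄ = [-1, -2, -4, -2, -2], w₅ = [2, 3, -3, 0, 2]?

Put the 5×5 matrix [w₁|w₂|w₃|w₄|w₅] into echelon form.
The echelon form has 5 nonzero rows, so the rank is 5.

5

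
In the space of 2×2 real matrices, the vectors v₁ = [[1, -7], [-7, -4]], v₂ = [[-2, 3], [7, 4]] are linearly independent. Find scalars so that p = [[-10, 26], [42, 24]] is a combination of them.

p = -2v₁ + 4v₂

Identify each element with its coordinate vector in ℝ⁴ via {E₁₁, E₁₂, E₂₁, E₂₂}.
Write p = c₁v₁ + c₂v₂ and equate components.
Back-substitution yields (c₁, c₂) = (-2, 4).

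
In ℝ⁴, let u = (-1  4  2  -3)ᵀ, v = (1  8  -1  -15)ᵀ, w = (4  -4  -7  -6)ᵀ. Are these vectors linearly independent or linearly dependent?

linearly dependent

Row-reduce the matrix whose columns are u, v, w.
The reduction yields 2 nonzero rows, so the rank is 2.
Since rank 2 < 3, the set is linearly dependent.
Indeed 3u - v + w = 0.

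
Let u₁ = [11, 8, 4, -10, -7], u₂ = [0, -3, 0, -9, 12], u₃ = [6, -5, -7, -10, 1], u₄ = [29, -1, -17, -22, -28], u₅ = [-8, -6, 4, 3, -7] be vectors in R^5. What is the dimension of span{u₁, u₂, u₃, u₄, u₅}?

Put the 5×5 matrix [u₁|u₂|u₃|u₄|u₅] into echelon form.
The echelon form has 4 nonzero rows, so the rank is 4.

4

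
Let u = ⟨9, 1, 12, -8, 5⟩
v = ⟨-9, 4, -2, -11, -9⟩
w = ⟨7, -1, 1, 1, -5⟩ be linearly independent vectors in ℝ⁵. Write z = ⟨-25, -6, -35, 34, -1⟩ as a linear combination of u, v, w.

z = -3u - v - w

Write z = c₁u + … + c₃w and equate components.
Back-substitution yields (c₁, c₂, c₃) = (-3, -1, -1).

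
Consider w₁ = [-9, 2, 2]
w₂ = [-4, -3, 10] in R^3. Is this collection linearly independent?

linearly independent

Row-reduce the matrix whose columns are w₁, w₂.
The reduction yields 2 nonzero rows, so the rank is 2.
Since rank = 2 (the number of vectors), the set is linearly independent.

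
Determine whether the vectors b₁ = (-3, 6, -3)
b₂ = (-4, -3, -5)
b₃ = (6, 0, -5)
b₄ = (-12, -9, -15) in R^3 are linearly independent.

There are 4 vectors in a 3-dimensional space, so they cannot be linearly independent.

linearly dependent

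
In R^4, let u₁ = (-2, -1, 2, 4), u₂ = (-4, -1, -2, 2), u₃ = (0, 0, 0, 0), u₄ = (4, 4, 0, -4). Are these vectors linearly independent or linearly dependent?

linearly dependent

One of the vectors is the zero vector, so the set is linearly dependent.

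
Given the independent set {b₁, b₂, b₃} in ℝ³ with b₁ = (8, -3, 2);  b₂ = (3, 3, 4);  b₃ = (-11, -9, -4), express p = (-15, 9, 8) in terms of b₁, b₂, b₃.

Solve the system with b₁, b₂, b₃ as columns and p as the right-hand side.
The system has the unique solution (α₁, α₂, α₃) = (-2, 4, 1).

p = -2b₁ + 4b₂ + b₃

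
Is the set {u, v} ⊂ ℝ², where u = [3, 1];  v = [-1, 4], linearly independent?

Form the 2×2 matrix with these as columns; its determinant is 13.
A nonzero determinant means the columns are linearly independent.

linearly independent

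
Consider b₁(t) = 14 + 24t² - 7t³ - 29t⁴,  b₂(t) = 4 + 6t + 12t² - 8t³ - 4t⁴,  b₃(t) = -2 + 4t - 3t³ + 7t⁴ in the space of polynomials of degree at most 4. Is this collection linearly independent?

linearly dependent

Write each element as a coordinate vector in ℝ⁵ using {1, t, …, t⁴}.
Row-reduce the matrix whose columns are b₁, b₂, b₃.
The reduction yields 2 nonzero rows, so the rank is 2.
Since rank 2 < 3, the set is linearly dependent.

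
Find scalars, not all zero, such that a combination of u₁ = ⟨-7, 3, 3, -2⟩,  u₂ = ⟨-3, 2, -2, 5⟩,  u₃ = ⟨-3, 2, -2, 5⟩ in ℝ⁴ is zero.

Row-reduce the matrix with u₁, u₂, u₃ as columns; the null space gives the coefficients.
A generator of the null space is (0, 1, -1).

u₂ - u₃ = 0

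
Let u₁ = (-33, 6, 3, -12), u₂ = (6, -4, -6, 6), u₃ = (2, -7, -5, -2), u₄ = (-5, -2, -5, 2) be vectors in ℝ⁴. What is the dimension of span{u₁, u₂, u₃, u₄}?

dim = 3

Put the 4×4 matrix [u₁|u₂|u₃|u₄] into echelon form.
Exactly 3 pivots survive; hence the rank is 3.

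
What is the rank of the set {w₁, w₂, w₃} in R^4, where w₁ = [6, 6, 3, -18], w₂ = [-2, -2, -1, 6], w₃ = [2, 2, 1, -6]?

Form the matrix with w₁, w₂, w₃ as columns and reduce.
There is 1 pivot column, so rank = 1.

1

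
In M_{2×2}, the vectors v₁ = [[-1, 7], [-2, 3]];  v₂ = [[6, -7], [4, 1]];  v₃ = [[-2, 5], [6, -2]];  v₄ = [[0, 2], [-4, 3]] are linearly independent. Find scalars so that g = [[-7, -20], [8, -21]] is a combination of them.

g = -3v₁ - 2v₂ - v₃ - 4v₄

Take coordinate vectors relative to {E₁₁, E₁₂, E₂₁, E₂₂}.
Solve the system with v₁, v₂, v₃, v₄ as columns and g as the right-hand side.
Back-substitution yields (c₁, …, c₄) = (-3, -2, -1, -4).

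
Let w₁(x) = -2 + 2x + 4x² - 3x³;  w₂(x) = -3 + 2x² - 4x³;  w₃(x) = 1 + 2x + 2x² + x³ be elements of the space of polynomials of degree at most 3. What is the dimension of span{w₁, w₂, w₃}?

Use coordinates relative to {1, x, …, x³}.
Row-reduce the 3×4 matrix with these as rows.
Reduction leaves 2 leading entries, giving rank 2.

dim = 2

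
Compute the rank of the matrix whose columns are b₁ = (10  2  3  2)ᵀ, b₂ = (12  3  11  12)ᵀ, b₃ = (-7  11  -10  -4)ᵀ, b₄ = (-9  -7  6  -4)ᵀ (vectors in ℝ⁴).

rank 4

Form the matrix with b₁, b₂, b₃, b₄ as columns and reduce.
Exactly 4 pivots survive; hence the rank is 4.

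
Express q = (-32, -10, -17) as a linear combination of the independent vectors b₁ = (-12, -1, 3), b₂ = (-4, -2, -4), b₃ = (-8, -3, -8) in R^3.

Write q = a₁b₁ + … + a₃b₃ and equate components.
Back-substitution yields (a₁, a₂, a₃) = (1, 3, 1).

q = b₁ + 3b₂ + b₃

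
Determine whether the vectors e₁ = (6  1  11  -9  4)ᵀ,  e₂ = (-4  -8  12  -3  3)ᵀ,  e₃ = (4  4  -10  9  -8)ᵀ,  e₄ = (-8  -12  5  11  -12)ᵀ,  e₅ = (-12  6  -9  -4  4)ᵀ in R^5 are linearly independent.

Row-reduce the matrix whose columns are e₁, e₂, e₃, e₄, e₅.
The reduction yields 5 nonzero rows, so the rank is 5.
Since rank = 5 (the number of vectors), the set is linearly independent.

linearly independent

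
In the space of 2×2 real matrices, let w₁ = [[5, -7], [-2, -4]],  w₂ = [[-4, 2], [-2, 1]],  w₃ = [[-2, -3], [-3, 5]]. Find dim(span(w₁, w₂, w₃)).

Represent each element by its coordinate vector in ℝ⁴.
Row-reduce the 3×4 matrix with these as rows.
The echelon form has 3 nonzero rows, so the rank is 3.

3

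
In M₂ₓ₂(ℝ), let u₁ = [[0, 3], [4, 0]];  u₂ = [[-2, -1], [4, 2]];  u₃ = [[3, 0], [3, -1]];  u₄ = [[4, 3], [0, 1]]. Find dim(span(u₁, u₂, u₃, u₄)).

dim = 4

Use coordinates relative to {E₁₁, E₁₂, E₂₁, E₂₂}.
Row-reduce the 4×4 matrix with these as rows.
Reduction leaves 4 leading entries, giving rank 4.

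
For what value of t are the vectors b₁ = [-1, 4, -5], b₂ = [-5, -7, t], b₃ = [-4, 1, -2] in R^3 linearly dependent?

The vectors are dependent exactly when the determinant of the matrix with rows b₁, b₂, b₃ vanishes.
The determinant works out to 111 - 15*t.
Solving 111 - 15*t = 0 yields t = 37/5.

t = 37/5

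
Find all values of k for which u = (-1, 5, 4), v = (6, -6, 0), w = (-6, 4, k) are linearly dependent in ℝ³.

The set is linearly dependent precisely when det[u; v; w] = 0.
Cofactor expansion gives det = -24*k - 48.
This vanishes exactly when k = -2.

k = -2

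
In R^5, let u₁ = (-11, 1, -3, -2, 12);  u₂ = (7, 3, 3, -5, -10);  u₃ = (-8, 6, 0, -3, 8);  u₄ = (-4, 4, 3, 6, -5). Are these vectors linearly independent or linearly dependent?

Row-reduce the matrix whose columns are u₁, u₂, u₃, u₄.
The reduction yields 4 nonzero rows, so the rank is 4.
Since rank = 4 (the number of vectors), the set is linearly independent.

linearly independent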